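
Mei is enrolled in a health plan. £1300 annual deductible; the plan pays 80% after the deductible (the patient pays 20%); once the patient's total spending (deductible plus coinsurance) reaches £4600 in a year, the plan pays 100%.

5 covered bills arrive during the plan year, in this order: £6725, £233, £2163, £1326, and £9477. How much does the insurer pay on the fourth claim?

£1060.80

Claim 1 — £6725: deductible takes £1300, £5425 remains; 20% of £5425 = £1085. Cost to patient: £2385. OOP to date £2385. Insurer: £6725 − £2385 = £4340.
Claim 2 — £233: deductible met; 20% of £233 = £46.60. Cost to patient: £46.60. OOP to date £2431.60. Plan pays £233 − £46.60 = £186.40.
Claim 3 — £2163: deductible met; 20% of £2163 = £432.60. Cost to patient: £432.60. OOP to date £2864.20. Plan pays £2163 − £432.60 = £1730.40.
Claim 4 — £1326: deductible met; 20% of £1326 = £265.20. Patient owes £265.20 (running OOP £3129.40). Plan pays £1326 − £265.20 = £1060.80.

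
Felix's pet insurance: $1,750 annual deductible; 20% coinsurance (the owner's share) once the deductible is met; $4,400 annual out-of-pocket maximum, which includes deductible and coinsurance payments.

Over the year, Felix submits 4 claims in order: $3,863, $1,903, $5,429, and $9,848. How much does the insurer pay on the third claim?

$4,343.20

Bill 1, $3,863: $1,750 to deductible, leaving $2,113; owner's 20% is $422.60. Cost to owner: $2,172.60. OOP to date $2,172.60. Plan pays $3,863 − $2,172.60 = $1,690.40.
Bill 2, $1,903: deductible already satisfied, so owner's share is 20% × $1,903 = $380.60. Cost to owner: $380.60. OOP to date $2,553.20. Insurer: $1,903 − $380.60 = $1,522.40.
Bill 3, $5,429: deductible met; 20% of $5,429 = $1,085.80. Owner owes $1,085.80 (running OOP $3,639). Plan pays $5,429 − $1,085.80 = $4,343.20.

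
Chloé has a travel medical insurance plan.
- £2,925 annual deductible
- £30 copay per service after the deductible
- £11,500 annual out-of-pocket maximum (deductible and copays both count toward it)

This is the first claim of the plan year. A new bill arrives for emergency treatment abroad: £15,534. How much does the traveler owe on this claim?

The full £2,925 deductible is still open; £2,925 of this bill applies to it.
That leaves £15,534 − £2,925 = £12,609 for the copay.
Copay on this service: £30.
That puts the traveler's cost at £2,925 + £30 = £2,955 before any cap.
Cumulative spending £0 + £2,955 = £2,955 stays under the £11,500 maximum.

£2,955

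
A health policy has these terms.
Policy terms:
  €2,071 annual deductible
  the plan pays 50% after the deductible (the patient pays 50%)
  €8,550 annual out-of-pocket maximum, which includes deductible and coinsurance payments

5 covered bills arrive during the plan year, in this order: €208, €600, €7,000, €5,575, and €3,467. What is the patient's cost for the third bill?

€4,131.50

Claim 1 (€208): entire amount goes to the deductible. Cost to patient: €208. OOP to date €208.
Claim 2 (€600): fully absorbed by the deductible. Patient owes €600 (running OOP €808).
Claim 3 (€7,000): €1,263 to deductible, leaving €5,737; patient's 50% is €2,868.50. Patient pays €4,131.50; OOP now €4,939.50.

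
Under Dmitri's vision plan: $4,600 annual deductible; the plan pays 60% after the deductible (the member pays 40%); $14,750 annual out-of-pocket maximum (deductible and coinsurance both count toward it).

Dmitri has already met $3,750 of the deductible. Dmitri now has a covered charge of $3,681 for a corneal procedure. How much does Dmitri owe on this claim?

$1,982.40

$3,750 of the $4,600 deductible is already met, leaving $850.
The remaining $2,831 (= $3,681 − $850) moves to coinsurance.
Coinsurance: $2,831 × 40% = $1,132.40.
That puts the member's cost at $850 + $1,132.40 = $1,982.40 before any cap.
Year-to-date out-of-pocket becomes $3,750 + $1,982.40 = $5,732.40, still under the $14,750 maximum, so no cap applies.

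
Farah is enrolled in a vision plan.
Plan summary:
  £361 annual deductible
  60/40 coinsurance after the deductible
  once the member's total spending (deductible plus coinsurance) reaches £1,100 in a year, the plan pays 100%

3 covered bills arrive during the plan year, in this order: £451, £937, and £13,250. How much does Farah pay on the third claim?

Claim 1 (£451): £361 finishes the deductible; £90 goes to coinsurance; 40% of £90 = £36. Cost to member: £397. OOP to date £397.
Claim 2 (£937): 40% coinsurance on £937 = £374.80. Cost to member: £374.80. OOP to date £771.80.
Claim 3 (£13,250): deductible met; 40% of £13,250 = £5,300. Adding that to £771.80 gives £6,071.80, past the £1,100 cap; member pays only £1,100 − £771.80 = £328.20.

£328.20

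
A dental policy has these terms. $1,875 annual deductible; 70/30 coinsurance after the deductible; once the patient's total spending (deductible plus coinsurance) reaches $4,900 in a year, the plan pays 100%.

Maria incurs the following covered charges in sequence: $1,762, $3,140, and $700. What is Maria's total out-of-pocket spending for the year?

Claim 1 — $1,762: all of it applies to the deductible. Patient pays $1,762; OOP now $1,762.
Claim 2 — $3,140: $113 finishes the deductible; $3,027 goes to coinsurance; coinsurance $3,027 × 30% = $908.10. Cost to patient: $1,021.10. OOP to date $2,783.10.
Claim 3 — $700: deductible met; 30% of $700 = $210. Cost to patient: $210. OOP to date $2,993.10.
Summing the patient's payments: $1,762 + $1,021.10 + $210 = $2,993.10.

$2,993.10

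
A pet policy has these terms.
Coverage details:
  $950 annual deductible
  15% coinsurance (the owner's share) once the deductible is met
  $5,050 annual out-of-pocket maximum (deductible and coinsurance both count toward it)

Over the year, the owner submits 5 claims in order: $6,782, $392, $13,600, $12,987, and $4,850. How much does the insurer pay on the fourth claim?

$11,860.60

Claim 1 — $6,782: $950 finishes the deductible; $5,832 goes to coinsurance; owner's 15% is $874.80. Owner owes $1,824.80 (running OOP $1,824.80). Plan pays $6,782 − $1,824.80 = $4,957.20.
Claim 2 — $392: deductible already satisfied, so owner's share is 15% × $392 = $58.80. Cost to owner: $58.80. OOP to date $1,883.60. Plan pays $392 − $58.80 = $333.20.
Claim 3 — $13,600: deductible met; 15% of $13,600 = $2,040. Owner pays $2,040; OOP now $3,923.60. Insurer: $13,600 − $2,040 = $11,560.
Claim 4 — $12,987: deductible already satisfied, so owner's share is 15% × $12,987 = $1,948.05. Adding that to $3,923.60 gives $5,871.65, past the $5,050 cap; owner pays only $5,050 − $3,923.60 = $1,126.40. Plan pays $12,987 − $1,126.40 = $11,860.60.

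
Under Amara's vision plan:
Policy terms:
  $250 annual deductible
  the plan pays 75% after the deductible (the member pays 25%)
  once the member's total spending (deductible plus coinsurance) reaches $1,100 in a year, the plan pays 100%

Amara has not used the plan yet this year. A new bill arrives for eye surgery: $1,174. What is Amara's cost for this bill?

$481

Nothing has been paid toward the $250 deductible, so the first $250 of this charge is applied there.
That leaves $1,174 − $250 = $924 for coinsurance.
25% of $924 = $231 falls to the member.
Member responsibility before any cap: $250 + $231 = $481.
Cumulative spending $0 + $481 = $481 stays under the $1,100 maximum.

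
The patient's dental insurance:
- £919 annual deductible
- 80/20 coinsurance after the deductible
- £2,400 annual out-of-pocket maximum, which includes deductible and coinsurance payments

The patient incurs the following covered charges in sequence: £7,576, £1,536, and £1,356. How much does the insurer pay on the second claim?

£1,386.40

Bill 1, £7,576: £919 to deductible, leaving £6,657; patient's 20% is £1,331.40. Patient owes £2,250.40 (running OOP £2,250.40). Insurer: £7,576 − £2,250.40 = £5,325.60.
Bill 2, £1,536: deductible met; 20% of £1,536 = £307.20. OOP would hit £2,557.60 > £2,400, so the cap limits the patient to £2,400 − £2,250.40 = £149.60. Insurer: £1,536 − £149.60 = £1,386.40.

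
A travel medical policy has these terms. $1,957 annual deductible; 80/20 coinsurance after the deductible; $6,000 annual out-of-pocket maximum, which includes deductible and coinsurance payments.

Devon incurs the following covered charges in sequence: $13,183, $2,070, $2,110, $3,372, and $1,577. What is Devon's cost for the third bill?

Claim 1 ($13,183): deductible takes $1,957, $11,226 remains; traveler's 20% is $2,245.20. Cost to traveler: $4,202.20. OOP to date $4,202.20.
Claim 2 ($2,070): 20% coinsurance on $2,070 = $414. Cost to traveler: $414. OOP to date $4,616.20.
Claim 3 ($2,110): 20% coinsurance on $2,110 = $422. Traveler pays $422; OOP now $5,038.20.

$422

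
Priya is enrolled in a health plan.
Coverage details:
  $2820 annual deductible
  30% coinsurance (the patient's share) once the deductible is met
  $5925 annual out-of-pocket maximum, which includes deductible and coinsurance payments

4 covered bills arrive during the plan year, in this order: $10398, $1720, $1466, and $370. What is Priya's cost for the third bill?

Bill 1, $10398: deductible takes $2820, $7578 remains; 30% of $7578 = $2273.40. Patient owes $5093.40 (running OOP $5093.40).
Bill 2, $1720: deductible met; 30% of $1720 = $516. Cost to patient: $516. OOP to date $5609.40.
Bill 3, $1466: 30% coinsurance on $1466 = $439.80. That would push OOP to $6049.20, over the $5925 cap, so patient pays $5925 − $5609.40 = $315.60.

$315.60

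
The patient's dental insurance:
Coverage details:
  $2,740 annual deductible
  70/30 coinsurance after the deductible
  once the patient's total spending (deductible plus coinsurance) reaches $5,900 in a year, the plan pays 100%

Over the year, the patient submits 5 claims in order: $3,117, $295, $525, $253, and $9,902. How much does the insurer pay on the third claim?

$367.50

Claim 1 ($3,117): $2,740 to deductible, leaving $377; coinsurance $377 × 30% = $113.10. Patient owes $2,853.10 (running OOP $2,853.10). Plan pays $3,117 − $2,853.10 = $263.90.
Claim 2 ($295): 30% coinsurance on $295 = $88.50. Cost to patient: $88.50. OOP to date $2,941.60. Plan pays $295 − $88.50 = $206.50.
Claim 3 ($525): 30% coinsurance on $525 = $157.50. Cost to patient: $157.50. OOP to date $3,099.10. Plan pays $525 − $157.50 = $367.50.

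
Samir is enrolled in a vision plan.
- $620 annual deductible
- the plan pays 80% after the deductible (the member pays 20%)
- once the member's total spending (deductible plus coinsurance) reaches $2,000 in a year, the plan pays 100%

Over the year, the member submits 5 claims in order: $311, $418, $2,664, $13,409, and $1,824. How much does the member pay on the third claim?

$532.80

Bill 1, $311: entire amount goes to the deductible. Cost to member: $311. OOP to date $311.
Bill 2, $418: $309 finishes the deductible; $109 goes to coinsurance; 20% of $109 = $21.80. Cost to member: $330.80. OOP to date $641.80.
Bill 3, $2,664: 20% coinsurance on $2,664 = $532.80. Cost to member: $532.80. OOP to date $1,174.60.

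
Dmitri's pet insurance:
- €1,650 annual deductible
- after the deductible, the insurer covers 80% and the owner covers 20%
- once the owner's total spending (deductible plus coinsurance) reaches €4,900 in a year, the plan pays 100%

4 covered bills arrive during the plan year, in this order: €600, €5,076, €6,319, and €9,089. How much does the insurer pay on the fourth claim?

€7,908

Claim 1 (€600): all of it applies to the deductible. Owner owes €600 (running OOP €600). Insurer: €600 − €600 = €0.
Claim 2 (€5,076): €1,050 to deductible, leaving €4,026; 20% of €4,026 = €805.20. Cost to owner: €1,855.20. OOP to date €2,455.20. Plan pays €5,076 − €1,855.20 = €3,220.80.
Claim 3 (€6,319): deductible already satisfied, so owner's share is 20% × €6,319 = €1,263.80. Cost to owner: €1,263.80. OOP to date €3,719. Insurer: €6,319 − €1,263.80 = €5,055.20.
Claim 4 (€9,089): deductible already satisfied, so owner's share is 20% × €9,089 = €1,817.80. OOP would hit €5,536.80 > €4,900, so the cap limits the owner to €4,900 − €3,719 = €1,181. Plan pays €9,089 − €1,181 = €7,908.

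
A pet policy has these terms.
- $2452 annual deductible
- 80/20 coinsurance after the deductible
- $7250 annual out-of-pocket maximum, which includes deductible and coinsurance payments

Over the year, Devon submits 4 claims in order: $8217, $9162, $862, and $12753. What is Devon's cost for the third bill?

Claim 1 — $8217: deductible takes $2452, $5765 remains; coinsurance $5765 × 20% = $1153. Cost to owner: $3605. OOP to date $3605.
Claim 2 — $9162: 20% coinsurance on $9162 = $1832.40. Owner owes $1832.40 (running OOP $5437.40).
Claim 3 — $862: 20% coinsurance on $862 = $172.40. Cost to owner: $172.40. OOP to date $5609.80.

$172.40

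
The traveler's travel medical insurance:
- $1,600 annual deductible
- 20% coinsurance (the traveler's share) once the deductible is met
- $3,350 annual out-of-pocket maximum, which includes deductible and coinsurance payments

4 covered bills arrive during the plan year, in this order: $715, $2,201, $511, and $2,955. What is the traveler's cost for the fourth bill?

$591

Claim 1 — $715: entire amount goes to the deductible. Cost to traveler: $715. OOP to date $715.
Claim 2 — $2,201: $885 finishes the deductible; $1,316 goes to coinsurance; traveler's 20% is $263.20. Traveler owes $1,148.20 (running OOP $1,863.20).
Claim 3 — $511: deductible met; 20% of $511 = $102.20. Cost to traveler: $102.20. OOP to date $1,965.40.
Claim 4 — $2,955: deductible already satisfied, so traveler's share is 20% × $2,955 = $591. Cost to traveler: $591. OOP to date $2,556.40.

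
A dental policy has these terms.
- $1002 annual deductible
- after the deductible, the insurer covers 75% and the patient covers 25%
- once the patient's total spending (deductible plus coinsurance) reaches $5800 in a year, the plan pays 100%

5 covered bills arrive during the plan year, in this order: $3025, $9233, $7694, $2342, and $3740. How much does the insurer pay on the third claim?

$5770.50

Claim 1 ($3025): $1002 finishes the deductible; $2023 goes to coinsurance; 25% of $2023 = $505.75. Cost to patient: $1507.75. OOP to date $1507.75. Insurer: $3025 − $1507.75 = $1517.25.
Claim 2 ($9233): deductible met; 25% of $9233 = $2308.25. Patient pays $2308.25; OOP now $3816. Insurer: $9233 − $2308.25 = $6924.75.
Claim 3 ($7694): deductible already satisfied, so patient's share is 25% × $7694 = $1923.50. Patient pays $1923.50; OOP now $5739.50. Insurer: $7694 − $1923.50 = $5770.50.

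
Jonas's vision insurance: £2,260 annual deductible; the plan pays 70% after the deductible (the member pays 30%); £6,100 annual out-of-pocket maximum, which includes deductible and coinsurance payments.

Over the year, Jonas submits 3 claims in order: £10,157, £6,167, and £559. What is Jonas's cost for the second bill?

Claim 1 — £10,157: £2,260 finishes the deductible; £7,897 goes to coinsurance; 30% of £7,897 = £2,369.10. Member owes £4,629.10 (running OOP £4,629.10).
Claim 2 — £6,167: deductible already satisfied, so member's share is 30% × £6,167 = £1,850.10. Adding that to £4,629.10 gives £6,479.20, past the £6,100 cap; member pays only £6,100 − £4,629.10 = £1,470.90.

£1,470.90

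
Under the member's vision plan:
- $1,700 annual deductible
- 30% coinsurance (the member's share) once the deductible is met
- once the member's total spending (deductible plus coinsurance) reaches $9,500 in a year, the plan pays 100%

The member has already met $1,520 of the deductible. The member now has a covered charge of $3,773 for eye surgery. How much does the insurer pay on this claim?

$2,515.10

Remaining deductible: $1,700 − $1,520 = $180.
After the $180 deductible portion, $3,773 − $180 = $3,593 is subject to coinsurance.
30% of $3,593 = $1,077.90 falls to the member.
That puts the member's cost at $180 + $1,077.90 = $1,257.90 before any cap.
Total out-of-pocket so far would be $1,520 + $1,257.90 = $2,777.90, below the $9,500 cap — no reduction.
The insurer covers the remainder: $3,773 − $1,257.90 = $2,515.10.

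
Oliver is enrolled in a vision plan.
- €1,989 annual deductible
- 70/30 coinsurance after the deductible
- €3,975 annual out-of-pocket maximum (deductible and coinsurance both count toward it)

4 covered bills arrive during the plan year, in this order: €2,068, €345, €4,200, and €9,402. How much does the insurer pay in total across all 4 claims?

€12,040

#1 (€2,068): deductible takes €1,989, €79 remains; member's 30% is €23.70. Member pays €2,012.70; OOP now €2,012.70. Plan pays €2,068 − €2,012.70 = €55.30.
#2 (€345): deductible met; 30% of €345 = €103.50. Cost to member: €103.50. OOP to date €2,116.20. Insurer: €345 − €103.50 = €241.50.
#3 (€4,200): deductible already satisfied, so member's share is 30% × €4,200 = €1,260. Cost to member: €1,260. OOP to date €3,376.20. Plan pays €4,200 − €1,260 = €2,940.
#4 (€9,402): 30% coinsurance on €9,402 = €2,820.60. Adding that to €3,376.20 gives €6,196.80, past the €3,975 cap; member pays only €3,975 − €3,376.20 = €598.80. Plan pays €9,402 − €598.80 = €8,803.20.
Insurer total: €55.30 + €241.50 + €2,940 + €8,803.20 = €12,040.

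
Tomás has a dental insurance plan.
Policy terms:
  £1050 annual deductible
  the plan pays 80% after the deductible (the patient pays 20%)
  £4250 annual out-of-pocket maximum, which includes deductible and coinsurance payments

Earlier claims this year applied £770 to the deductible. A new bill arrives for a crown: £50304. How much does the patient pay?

£3480

Remaining deductible: £1050 − £770 = £280.
After the £280 deductible portion, £50304 − £280 = £50024 is subject to coinsurance.
Patient's 20% share of £50024 is £10004.80.
That puts the patient's cost at £280 + £10004.80 = £10284.80 before any cap.
Adding £10284.80 to the £770 already spent would give £11054.80, which exceeds the £4250 cap; the patient pays just £4250 − £770 = £3480.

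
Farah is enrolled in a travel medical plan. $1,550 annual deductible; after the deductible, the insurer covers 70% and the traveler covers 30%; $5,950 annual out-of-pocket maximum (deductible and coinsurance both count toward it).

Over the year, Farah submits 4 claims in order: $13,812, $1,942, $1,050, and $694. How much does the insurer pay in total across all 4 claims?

$11,548

Claim 1 ($13,812): $1,550 to deductible, leaving $12,262; traveler's 30% is $3,678.60. Traveler owes $5,228.60 (running OOP $5,228.60). Plan pays $13,812 − $5,228.60 = $8,583.40.
Claim 2 ($1,942): deductible met; 30% of $1,942 = $582.60. Cost to traveler: $582.60. OOP to date $5,811.20. Plan pays $1,942 − $582.60 = $1,359.40.
Claim 3 ($1,050): 30% coinsurance on $1,050 = $315. Adding that to $5,811.20 gives $6,126.20, past the $5,950 cap; traveler pays only $5,950 − $5,811.20 = $138.80. Plan pays $1,050 − $138.80 = $911.20.
Claim 4 ($694): deductible already satisfied, so traveler's share is 30% × $694 = $208.20. OOP would hit $6,158.20 > $5,950, so the cap limits the traveler to $5,950 − $5,950 = $0. Insurer: $694 − $0 = $694.
Insurer total: $8,583.40 + $1,359.40 + $911.20 + $694 = $11,548.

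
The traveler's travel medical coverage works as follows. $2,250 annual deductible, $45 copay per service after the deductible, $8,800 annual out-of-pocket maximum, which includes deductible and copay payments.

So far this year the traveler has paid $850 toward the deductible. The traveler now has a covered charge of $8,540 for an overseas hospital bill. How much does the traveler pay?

$1,445

Remaining deductible: $2,250 − $850 = $1,400.
That leaves $8,540 − $1,400 = $7,140 for the copay.
Copay on this service: $45.
So the traveler owes $1,400 + $45 = $1,445 before any cap.
Cumulative spending $850 + $1,445 = $2,295 stays under the $8,800 maximum.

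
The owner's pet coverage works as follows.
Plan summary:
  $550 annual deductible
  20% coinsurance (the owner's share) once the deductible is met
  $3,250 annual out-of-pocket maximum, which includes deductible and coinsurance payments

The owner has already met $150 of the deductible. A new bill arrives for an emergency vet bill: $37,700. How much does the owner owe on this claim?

Deductible still to meet: $550 − $150 = $400.
After the $400 deductible portion, $37,700 − $400 = $37,300 is subject to coinsurance.
Coinsurance: $37,300 × 20% = $7,460.
That puts the owner's cost at $400 + $7,460 = $7,860 before any cap.
Year-to-date out-of-pocket would reach $150 + $7,860 = $8,010, above the $3,250 maximum, so the owner pays only $3,250 − $150 = $3,100.

$3,100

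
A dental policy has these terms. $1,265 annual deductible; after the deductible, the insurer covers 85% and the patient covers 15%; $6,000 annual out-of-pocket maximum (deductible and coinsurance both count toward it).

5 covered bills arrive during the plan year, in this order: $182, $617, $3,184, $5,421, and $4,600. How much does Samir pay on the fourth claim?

Claim 1 — $182: fully absorbed by the deductible. Patient pays $182; OOP now $182.
Claim 2 — $617: all of it applies to the deductible. Cost to patient: $617. OOP to date $799.
Claim 3 — $3,184: deductible takes $466, $2,718 remains; 15% of $2,718 = $407.70. Patient pays $873.70; OOP now $1,672.70.
Claim 4 — $5,421: deductible met; 15% of $5,421 = $813.15. Patient owes $813.15 (running OOP $2,485.85).

$813.15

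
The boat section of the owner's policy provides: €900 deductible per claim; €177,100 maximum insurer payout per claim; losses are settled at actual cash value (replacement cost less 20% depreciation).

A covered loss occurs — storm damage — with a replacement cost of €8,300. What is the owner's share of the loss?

Depreciate 20%: the covered value is €8,300 × 0.8 = €6,640.
Subtract the deductible: €6,640 − €900 = €5,740.
That's under the €177,100 cap, so the insurer reimburses the full €5,740.
The owner bears the rest of the original loss: €8,300 − €5,740 = €2,560.

€2,560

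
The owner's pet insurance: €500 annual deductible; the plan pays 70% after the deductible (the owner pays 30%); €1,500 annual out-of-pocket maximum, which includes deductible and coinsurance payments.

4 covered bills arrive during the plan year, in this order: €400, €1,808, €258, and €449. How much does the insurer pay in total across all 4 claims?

€1,690.50

#1 (€400): entire amount goes to the deductible. Cost to owner: €400. OOP to date €400. Plan pays €400 − €400 = €0.
#2 (€1,808): €100 to deductible, leaving €1,708; 30% of €1,708 = €512.40. Owner pays €612.40; OOP now €1,012.40. Plan pays €1,808 − €612.40 = €1,195.60.
#3 (€258): deductible already satisfied, so owner's share is 30% × €258 = €77.40. Owner pays €77.40; OOP now €1,089.80. Insurer: €258 − €77.40 = €180.60.
#4 (€449): deductible already satisfied, so owner's share is 30% × €449 = €134.70. Owner owes €134.70 (running OOP €1,224.50). Insurer: €449 − €134.70 = €314.30.
Insurer total: €0 + €1,195.60 + €180.60 + €314.30 = €1,690.50.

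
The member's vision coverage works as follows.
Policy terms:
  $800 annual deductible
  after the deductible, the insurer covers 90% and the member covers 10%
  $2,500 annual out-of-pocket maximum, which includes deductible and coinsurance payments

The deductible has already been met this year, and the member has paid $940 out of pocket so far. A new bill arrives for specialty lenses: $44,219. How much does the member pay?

With the deductible met, the entire $44,219 is subject to coinsurance.
Coinsurance: $44,219 × 10% = $4,421.90.
Year-to-date out-of-pocket would reach $940 + $4,421.90 = $5,361.90, above the $2,500 maximum, so the member pays only $2,500 − $940 = $1,560.

$1,560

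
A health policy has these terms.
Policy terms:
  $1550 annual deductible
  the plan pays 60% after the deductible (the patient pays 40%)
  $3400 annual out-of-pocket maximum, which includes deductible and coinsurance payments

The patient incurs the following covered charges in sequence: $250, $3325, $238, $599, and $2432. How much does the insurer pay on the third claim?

Claim 1 ($250): all of it applies to the deductible. Patient pays $250; OOP now $250. Plan pays $250 − $250 = $0.
Claim 2 ($3325): $1300 to deductible, leaving $2025; patient's 40% is $810. Patient pays $2110; OOP now $2360. Plan pays $3325 − $2110 = $1215.
Claim 3 ($238): deductible already satisfied, so patient's share is 40% × $238 = $95.20. Patient pays $95.20; OOP now $2455.20. Insurer: $238 − $95.20 = $142.80.

$142.80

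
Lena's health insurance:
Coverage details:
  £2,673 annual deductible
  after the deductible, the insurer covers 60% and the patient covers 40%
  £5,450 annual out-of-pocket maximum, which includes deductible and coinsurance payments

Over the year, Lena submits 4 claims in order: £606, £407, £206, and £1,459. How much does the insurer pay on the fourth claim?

£3

#1 (£606): all of it applies to the deductible. Patient owes £606 (running OOP £606). Plan pays £606 − £606 = £0.
#2 (£407): entire amount goes to the deductible. Patient owes £407 (running OOP £1,013). Plan pays £407 − £407 = £0.
#3 (£206): fully absorbed by the deductible. Cost to patient: £206. OOP to date £1,219. Plan pays £206 − £206 = £0.
#4 (£1,459): £1,454 finishes the deductible; £5 goes to coinsurance; 40% of £5 = £2. Patient pays £1,456; OOP now £2,675. Insurer: £1,459 − £1,456 = £3.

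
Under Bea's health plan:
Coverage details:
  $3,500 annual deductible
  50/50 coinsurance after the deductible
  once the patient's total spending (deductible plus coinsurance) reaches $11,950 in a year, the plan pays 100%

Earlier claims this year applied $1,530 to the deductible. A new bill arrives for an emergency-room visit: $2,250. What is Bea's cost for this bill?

$2,110

Deductible still to meet: $3,500 − $1,530 = $1,970.
That leaves $2,250 − $1,970 = $280 for coinsurance.
Coinsurance: $280 × 50% = $140.
Patient responsibility before any cap: $1,970 + $140 = $2,110.
Year-to-date out-of-pocket becomes $1,530 + $2,110 = $3,640, still under the $11,950 maximum, so no cap applies.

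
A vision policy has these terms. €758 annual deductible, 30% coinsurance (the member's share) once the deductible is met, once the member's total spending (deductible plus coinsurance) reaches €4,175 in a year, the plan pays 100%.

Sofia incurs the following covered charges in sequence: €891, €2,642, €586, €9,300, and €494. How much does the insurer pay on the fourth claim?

Claim 1 — €891: €758 to deductible, leaving €133; coinsurance €133 × 30% = €39.90. Member pays €797.90; OOP now €797.90. Plan pays €891 − €797.90 = €93.10.
Claim 2 — €2,642: 30% coinsurance on €2,642 = €792.60. Member owes €792.60 (running OOP €1,590.50). Insurer: €2,642 − €792.60 = €1,849.40.
Claim 3 — €586: deductible already satisfied, so member's share is 30% × €586 = €175.80. Member owes €175.80 (running OOP €1,766.30). Plan pays €586 − €175.80 = €410.20.
Claim 4 — €9,300: deductible already satisfied, so member's share is 30% × €9,300 = €2,790. OOP would hit €4,556.30 > €4,175, so the cap limits the member to €4,175 − €1,766.30 = €2,408.70. Plan pays €9,300 − €2,408.70 = €6,891.30.

€6,891.30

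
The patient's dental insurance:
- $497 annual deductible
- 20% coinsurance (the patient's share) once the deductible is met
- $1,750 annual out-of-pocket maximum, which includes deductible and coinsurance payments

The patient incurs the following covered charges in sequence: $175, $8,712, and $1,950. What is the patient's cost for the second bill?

$1,575

Bill 1, $175: fully absorbed by the deductible. Patient pays $175; OOP now $175.
Bill 2, $8,712: $322 to deductible, leaving $8,390; coinsurance $8,390 × 20% = $1,678. Claim cost before the cap: $322 + $1,678 = $2,000. OOP would hit $2,175 > $1,750, so the cap limits the patient to $1,750 − $175 = $1,575.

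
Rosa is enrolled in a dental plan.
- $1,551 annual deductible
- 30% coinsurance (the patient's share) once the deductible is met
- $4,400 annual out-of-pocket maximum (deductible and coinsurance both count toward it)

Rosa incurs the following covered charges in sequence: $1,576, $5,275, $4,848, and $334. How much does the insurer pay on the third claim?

Claim 1 ($1,576): $1,551 finishes the deductible; $25 goes to coinsurance; coinsurance $25 × 30% = $7.50. Cost to patient: $1,558.50. OOP to date $1,558.50. Insurer: $1,576 − $1,558.50 = $17.50.
Claim 2 ($5,275): deductible met; 30% of $5,275 = $1,582.50. Cost to patient: $1,582.50. OOP to date $3,141. Plan pays $5,275 − $1,582.50 = $3,692.50.
Claim 3 ($4,848): 30% coinsurance on $4,848 = $1,454.40. OOP would hit $4,595.40 > $4,400, so the cap limits the patient to $4,400 − $3,141 = $1,259. Plan pays $4,848 − $1,259 = $3,589.

$3,589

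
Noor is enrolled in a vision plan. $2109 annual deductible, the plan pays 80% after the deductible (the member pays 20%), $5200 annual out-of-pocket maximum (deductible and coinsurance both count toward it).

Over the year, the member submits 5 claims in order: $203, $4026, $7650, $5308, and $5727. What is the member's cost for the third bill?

$1530

Bill 1, $203: entire amount goes to the deductible. Member owes $203 (running OOP $203).
Bill 2, $4026: $1906 to deductible, leaving $2120; 20% of $2120 = $424. Member owes $2330 (running OOP $2533).
Bill 3, $7650: deductible already satisfied, so member's share is 20% × $7650 = $1530. Cost to member: $1530. OOP to date $4063.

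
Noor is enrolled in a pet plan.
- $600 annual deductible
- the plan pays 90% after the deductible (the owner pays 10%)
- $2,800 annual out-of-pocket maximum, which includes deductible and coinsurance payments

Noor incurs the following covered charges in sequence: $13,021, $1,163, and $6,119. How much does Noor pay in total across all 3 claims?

Bill 1, $13,021: deductible takes $600, $12,421 remains; 10% of $12,421 = $1,242.10. Owner pays $1,842.10; OOP now $1,842.10.
Bill 2, $1,163: deductible met; 10% of $1,163 = $116.30. Owner pays $116.30; OOP now $1,958.40.
Bill 3, $6,119: deductible met; 10% of $6,119 = $611.90. Owner pays $611.90; OOP now $2,570.30.
Summing the owner's payments: $1,842.10 + $116.30 + $611.90 = $2,570.30.

$2,570.30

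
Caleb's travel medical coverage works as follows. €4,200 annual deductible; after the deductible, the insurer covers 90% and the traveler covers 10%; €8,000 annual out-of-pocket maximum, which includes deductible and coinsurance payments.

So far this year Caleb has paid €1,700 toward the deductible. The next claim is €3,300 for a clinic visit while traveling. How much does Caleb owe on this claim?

Deductible still to meet: €4,200 − €1,700 = €2,500.
The remaining €800 (= €3,300 − €2,500) moves to coinsurance.
Coinsurance: €800 × 10% = €80.
That puts the traveler's cost at €2,500 + €80 = €2,580 before any cap.
Cumulative spending €1,700 + €2,580 = €4,280 stays under the €8,000 maximum.

€2,580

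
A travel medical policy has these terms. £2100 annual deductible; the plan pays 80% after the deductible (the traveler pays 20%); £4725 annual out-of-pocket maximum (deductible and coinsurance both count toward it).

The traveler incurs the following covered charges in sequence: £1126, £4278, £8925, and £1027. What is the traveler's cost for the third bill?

Bill 1, £1126: entire amount goes to the deductible. Cost to traveler: £1126. OOP to date £1126.
Bill 2, £4278: £974 to deductible, leaving £3304; traveler's 20% is £660.80. Traveler owes £1634.80 (running OOP £2760.80).
Bill 3, £8925: deductible met; 20% of £8925 = £1785. Cost to traveler: £1785. OOP to date £4545.80.

£1785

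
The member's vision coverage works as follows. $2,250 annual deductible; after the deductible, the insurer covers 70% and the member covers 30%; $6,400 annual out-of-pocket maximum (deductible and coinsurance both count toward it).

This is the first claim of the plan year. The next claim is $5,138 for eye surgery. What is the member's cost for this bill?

Nothing has been paid toward the $2,250 deductible, so the first $2,250 of this charge is applied there.
The remaining $2,888 (= $5,138 − $2,250) moves to coinsurance.
Coinsurance: $2,888 × 30% = $866.40.
Member responsibility before any cap: $2,250 + $866.40 = $3,116.40.
Total out-of-pocket so far would be $0 + $3,116.40 = $3,116.40, below the $6,400 cap — no reduction.

$3,116.40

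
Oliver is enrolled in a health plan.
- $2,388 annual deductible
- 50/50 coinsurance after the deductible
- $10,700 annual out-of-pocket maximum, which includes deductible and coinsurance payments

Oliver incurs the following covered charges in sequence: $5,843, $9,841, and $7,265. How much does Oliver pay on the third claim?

$1,664

Bill 1, $5,843: $2,388 finishes the deductible; $3,455 goes to coinsurance; patient's 50% is $1,727.50. Patient owes $4,115.50 (running OOP $4,115.50).
Bill 2, $9,841: 50% coinsurance on $9,841 = $4,920.50. Cost to patient: $4,920.50. OOP to date $9,036.
Bill 3, $7,265: deductible met; 50% of $7,265 = $3,632.50. OOP would hit $12,668.50 > $10,700, so the cap limits the patient to $10,700 − $9,036 = $1,664.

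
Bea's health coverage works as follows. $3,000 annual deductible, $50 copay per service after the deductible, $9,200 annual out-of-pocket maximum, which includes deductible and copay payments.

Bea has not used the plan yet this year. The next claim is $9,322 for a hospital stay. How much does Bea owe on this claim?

$3,050

Deductible not yet touched, so the first $3,000 of the bill goes to the deductible.
That leaves $9,322 − $3,000 = $6,322 for the copay.
Copay on this service: $50.
So the patient owes $3,000 + $50 = $3,050 before any cap.
Total out-of-pocket so far would be $0 + $3,050 = $3,050, below the $9,200 cap — no reduction.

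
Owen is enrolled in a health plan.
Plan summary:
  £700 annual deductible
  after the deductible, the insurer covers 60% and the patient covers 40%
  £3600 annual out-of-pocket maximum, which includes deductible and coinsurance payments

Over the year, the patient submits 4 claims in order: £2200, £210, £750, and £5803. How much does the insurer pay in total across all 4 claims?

£5363

Bill 1, £2200: £700 finishes the deductible; £1500 goes to coinsurance; 40% of £1500 = £600. Cost to patient: £1300. OOP to date £1300. Insurer: £2200 − £1300 = £900.
Bill 2, £210: deductible met; 40% of £210 = £84. Patient owes £84 (running OOP £1384). Insurer: £210 − £84 = £126.
Bill 3, £750: 40% coinsurance on £750 = £300. Patient pays £300; OOP now £1684. Plan pays £750 − £300 = £450.
Bill 4, £5803: 40% coinsurance on £5803 = £2321.20. OOP would hit £4005.20 > £3600, so the cap limits the patient to £3600 − £1684 = £1916. Insurer: £5803 − £1916 = £3887.
Insurer total: £900 + £126 + £450 + £3887 = £5363.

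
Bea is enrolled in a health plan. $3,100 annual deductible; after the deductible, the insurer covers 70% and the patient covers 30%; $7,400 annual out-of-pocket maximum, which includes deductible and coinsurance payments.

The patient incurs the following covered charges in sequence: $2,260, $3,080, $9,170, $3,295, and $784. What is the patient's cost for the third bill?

Claim 1 — $2,260: entire amount goes to the deductible. Patient owes $2,260 (running OOP $2,260).
Claim 2 — $3,080: deductible takes $840, $2,240 remains; 30% of $2,240 = $672. Cost to patient: $1,512. OOP to date $3,772.
Claim 3 — $9,170: 30% coinsurance on $9,170 = $2,751. Patient owes $2,751 (running OOP $6,523).

$2,751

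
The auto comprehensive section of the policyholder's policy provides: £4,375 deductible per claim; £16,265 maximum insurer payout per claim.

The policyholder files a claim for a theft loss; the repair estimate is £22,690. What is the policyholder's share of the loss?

Less the £4,375 deductible: £22,690 − £4,375 = £18,315.
The £16,265 per-incident cap binds; insurer pays £16,265.
The policyholder bears the rest of the original loss: £22,690 − £16,265 = £6,425.

£6,425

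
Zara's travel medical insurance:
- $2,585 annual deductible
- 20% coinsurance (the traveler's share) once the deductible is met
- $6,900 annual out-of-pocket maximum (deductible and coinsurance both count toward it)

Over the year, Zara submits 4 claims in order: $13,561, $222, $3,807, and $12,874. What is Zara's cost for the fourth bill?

Claim 1 — $13,561: $2,585 to deductible, leaving $10,976; 20% of $10,976 = $2,195.20. Traveler pays $4,780.20; OOP now $4,780.20.
Claim 2 — $222: deductible already satisfied, so traveler's share is 20% × $222 = $44.40. Traveler owes $44.40 (running OOP $4,824.60).
Claim 3 — $3,807: 20% coinsurance on $3,807 = $761.40. Traveler owes $761.40 (running OOP $5,586).
Claim 4 — $12,874: deductible met; 20% of $12,874 = $2,574.80. OOP would hit $8,160.80 > $6,900, so the cap limits the traveler to $6,900 − $5,586 = $1,314.

$1,314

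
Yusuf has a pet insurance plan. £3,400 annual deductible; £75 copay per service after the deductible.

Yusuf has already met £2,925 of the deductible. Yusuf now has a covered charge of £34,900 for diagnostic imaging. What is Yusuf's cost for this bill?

£550

£2,925 of the £3,400 deductible is already met, leaving £475.
That leaves £34,900 − £475 = £34,425 for the copay.
Copay on this service: £75.
So the owner owes £475 + £75 = £550.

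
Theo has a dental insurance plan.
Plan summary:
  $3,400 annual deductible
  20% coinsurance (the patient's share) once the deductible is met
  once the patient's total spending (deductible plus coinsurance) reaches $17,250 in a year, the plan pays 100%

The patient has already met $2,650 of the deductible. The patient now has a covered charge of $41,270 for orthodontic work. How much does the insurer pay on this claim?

$32,416

Deductible still to meet: $3,400 − $2,650 = $750.
After the $750 deductible portion, $41,270 − $750 = $40,520 is subject to coinsurance.
Coinsurance: $40,520 × 20% = $8,104.
Patient responsibility before any cap: $750 + $8,104 = $8,854.
Cumulative spending $2,650 + $8,854 = $11,504 stays under the $17,250 maximum.
The insurer covers the remainder: $41,270 − $8,854 = $32,416.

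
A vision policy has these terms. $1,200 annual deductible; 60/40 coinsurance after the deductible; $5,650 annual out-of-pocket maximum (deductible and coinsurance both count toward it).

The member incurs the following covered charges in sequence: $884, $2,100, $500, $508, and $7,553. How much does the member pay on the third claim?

Claim 1 — $884: fully absorbed by the deductible. Member owes $884 (running OOP $884).
Claim 2 — $2,100: $316 to deductible, leaving $1,784; 40% of $1,784 = $713.60. Member pays $1,029.60; OOP now $1,913.60.
Claim 3 — $500: 40% coinsurance on $500 = $200. Cost to member: $200. OOP to date $2,113.60.

$200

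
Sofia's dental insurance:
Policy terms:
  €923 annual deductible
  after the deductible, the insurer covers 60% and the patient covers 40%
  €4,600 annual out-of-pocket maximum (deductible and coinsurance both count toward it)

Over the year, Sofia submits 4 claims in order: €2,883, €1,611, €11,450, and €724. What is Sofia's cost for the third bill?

€2,248.60

Claim 1 (€2,883): €923 to deductible, leaving €1,960; patient's 40% is €784. Cost to patient: €1,707. OOP to date €1,707.
Claim 2 (€1,611): 40% coinsurance on €1,611 = €644.40. Cost to patient: €644.40. OOP to date €2,351.40.
Claim 3 (€11,450): 40% coinsurance on €11,450 = €4,580. OOP would hit €6,931.40 > €4,600, so the cap limits the patient to €4,600 − €2,351.40 = €2,248.60.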